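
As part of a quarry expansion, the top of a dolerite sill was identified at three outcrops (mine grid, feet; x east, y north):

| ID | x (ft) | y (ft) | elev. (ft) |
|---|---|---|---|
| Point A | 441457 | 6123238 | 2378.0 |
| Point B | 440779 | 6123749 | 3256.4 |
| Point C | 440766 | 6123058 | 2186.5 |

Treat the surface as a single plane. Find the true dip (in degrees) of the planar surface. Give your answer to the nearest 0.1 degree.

57.3°

Let the plane be z = a·x + b·y + c.
Point B−Point A: −678a + 511b = 878.4;  Point C−Point A: −691a − 180b = −191.5.
Solving gives a = −0.12682, b = 1.55072.
Gradient magnitude |∇z| = √(a² + b²) = √(0.01608 + 2.40474) = 1.55590.
True dip = arctan(1.55590) = 57.3°, dipping toward S (azimuth ≈ 175°).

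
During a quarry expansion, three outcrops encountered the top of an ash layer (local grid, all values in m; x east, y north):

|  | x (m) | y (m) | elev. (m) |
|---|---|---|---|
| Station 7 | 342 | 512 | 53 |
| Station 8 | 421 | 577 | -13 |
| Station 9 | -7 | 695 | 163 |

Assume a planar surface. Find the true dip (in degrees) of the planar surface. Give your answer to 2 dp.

Two edge vectors: Station 7→Station 8 = (79, 65, -66), Station 7→Station 9 = (-349, 183, 110).
Normal n = (Station 7→Station 8) × (Station 7→Station 9) = (19228, 14344, 37142).
So ∂z/∂x = −n_x/n_z = −0.51769 and ∂z/∂y = −n_y/n_z = −0.38619.
Gradient magnitude |∇z| = √(a² + b²) = √(0.26800 + 0.14915) = 0.64587.
True dip = arctan(0.64587) = 32.86°, dipping toward NE (azimuth ≈ 053°).

32.86°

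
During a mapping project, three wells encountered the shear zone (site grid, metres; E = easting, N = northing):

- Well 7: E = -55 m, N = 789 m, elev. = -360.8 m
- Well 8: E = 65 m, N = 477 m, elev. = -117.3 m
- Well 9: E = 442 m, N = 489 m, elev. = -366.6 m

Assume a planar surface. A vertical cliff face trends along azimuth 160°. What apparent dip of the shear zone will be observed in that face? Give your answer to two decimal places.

36.71°

Let the plane be z = a·E + b·N + c.
Well 8−Well 7: 120a − 312b = 243.5;  Well 9−Well 7: 497a − 300b = −5.8.
Solving gives a = −0.62873, b = −1.02227.
Unit vector along 160° is (sin 160°, cos 160°) = (0.3420, -0.9397).
Slope in that direction = a·(0.3420) + b·(-0.9397) = 0.74558.
Apparent dip = arctan|0.74558| = 36.71° (true dip is 50.2°, so apparent ≤ true as expected).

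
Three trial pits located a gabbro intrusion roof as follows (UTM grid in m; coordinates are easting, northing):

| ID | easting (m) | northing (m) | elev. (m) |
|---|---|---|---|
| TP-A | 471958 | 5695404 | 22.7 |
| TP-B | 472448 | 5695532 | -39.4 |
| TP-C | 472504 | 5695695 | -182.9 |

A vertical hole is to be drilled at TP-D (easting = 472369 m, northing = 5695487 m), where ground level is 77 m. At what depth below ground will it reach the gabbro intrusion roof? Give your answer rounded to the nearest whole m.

Two edge vectors: TP-A→TP-B = (490, 128, -62.1), TP-A→TP-C = (546, 291, -205.6).
Normal n = (TP-A→TP-B) × (TP-A→TP-C) = (-8245.7, 66837.4, 72702).
So ∂z/∂easting = −n_x/n_z = 0.11341779 and ∂z/∂northing = −n_y/n_z = −0.91933372.
Intercept c from TP-A: 22.7 − 53528.43 + 5235976.94 = 5182471.21.
At (472369, 5695487): z_contact = 53575.0 − 5236053.2 + 5182471.21 = -7.0 m.
Depth below ground = 77 − (-7.0) = 84 m.

84 m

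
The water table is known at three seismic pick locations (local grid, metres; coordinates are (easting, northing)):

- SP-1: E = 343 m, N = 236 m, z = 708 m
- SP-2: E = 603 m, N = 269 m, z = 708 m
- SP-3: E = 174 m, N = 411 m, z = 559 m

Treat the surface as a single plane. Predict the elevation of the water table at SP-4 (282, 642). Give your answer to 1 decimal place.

394.2 m

Let the plane be z = a·E + b·N + c.
SP-2−SP-1: 260a + 33b = 0;  SP-3−SP-1: −169a + 175b = −149.
Solving gives a = 0.09627, b = −0.75846.
Then c = 708 − a·343 − b·236 = 853.98.
At (282, 642): z = 27.1 − 486.9 + 853.98 = 394.2 m.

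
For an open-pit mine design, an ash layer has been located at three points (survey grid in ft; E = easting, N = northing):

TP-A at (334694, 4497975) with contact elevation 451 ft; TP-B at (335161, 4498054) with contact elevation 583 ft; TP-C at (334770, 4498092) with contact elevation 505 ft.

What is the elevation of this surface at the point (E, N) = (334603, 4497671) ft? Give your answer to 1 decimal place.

Let the plane be z = a·E + b·N + c.
TP-B−TP-A: 467a + 79b = 132;  TP-C−TP-A: 76a + 117b = 54.
Solving gives a = 0.229834481, b = 0.312244269.
Then c = 451 − a·334694 − b·4497975 = −1480940.14.
At (334603, 4497671): z = 76903.3 + 1404372.0 − 1480940.14 = 335.2 ft.

335.2 ft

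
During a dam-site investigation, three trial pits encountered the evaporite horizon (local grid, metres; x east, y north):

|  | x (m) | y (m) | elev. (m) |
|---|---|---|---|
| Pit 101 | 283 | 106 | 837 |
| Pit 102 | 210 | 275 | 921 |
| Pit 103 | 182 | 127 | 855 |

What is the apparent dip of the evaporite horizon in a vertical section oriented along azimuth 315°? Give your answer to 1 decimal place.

21.0°

Let the plane be z = a·x + b·y + c.
Pit 102−Pit 101: −73a + 169b = 84;  Pit 103−Pit 101: −101a + 21b = 18.
Solving gives a = −0.08226, b = 0.46151.
Unit vector along 315° is (sin 315°, cos 315°) = (-0.7071, 0.7071).
Slope in that direction = a·(-0.7071) + b·(0.7071) = 0.38450.
Apparent dip = arctan|0.38450| = 21.0° (true dip is 25.1°, so apparent ≤ true as expected).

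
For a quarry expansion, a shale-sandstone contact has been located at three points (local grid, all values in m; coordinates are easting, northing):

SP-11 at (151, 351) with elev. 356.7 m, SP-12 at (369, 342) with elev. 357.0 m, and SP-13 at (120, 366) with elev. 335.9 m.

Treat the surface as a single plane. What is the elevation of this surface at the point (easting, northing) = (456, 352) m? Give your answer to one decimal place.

336.6 m

Two edge vectors: SP-11→SP-12 = (218, -9, 0.3), SP-11→SP-13 = (-31, 15, -20.8).
Normal n = (SP-11→SP-12) × (SP-11→SP-13) = (182.7, 4525.1, 2991).
So ∂z/∂easting = −n_x/n_z = −0.06108 and ∂z/∂northing = −n_y/n_z = −1.51291.
Intercept c from SP-11: 356.7 + 9.22 + 531.03 = 896.95.
At (456, 352): z = −27.9 − 532.5 + 896.95 = 336.6 m.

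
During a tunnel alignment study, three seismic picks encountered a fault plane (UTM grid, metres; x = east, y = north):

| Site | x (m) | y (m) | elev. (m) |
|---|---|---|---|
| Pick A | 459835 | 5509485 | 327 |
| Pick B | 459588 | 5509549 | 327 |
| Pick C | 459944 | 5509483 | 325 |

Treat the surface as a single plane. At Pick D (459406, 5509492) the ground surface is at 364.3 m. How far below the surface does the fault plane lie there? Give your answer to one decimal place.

Two edge vectors: Pick A→Pick B = (-247, 64, 0), Pick A→Pick C = (109, -2, -2).
Normal n = (Pick A→Pick B) × (Pick A→Pick C) = (-128, -494, -6482).
So ∂z/∂x = −n_x/n_z = −0.019746992 and ∂z/∂y = −n_y/n_z = −0.076211046.
Intercept c from Pick A: 327 + 9080.36 + 419883.61 = 429290.97.
At (459406, 5509492): z_contact = −9071.89 − 419884.15 + 429290.97 = 334.94 m.
Depth below ground = 364.3 − 334.94 = 29.4 m.

29.4 m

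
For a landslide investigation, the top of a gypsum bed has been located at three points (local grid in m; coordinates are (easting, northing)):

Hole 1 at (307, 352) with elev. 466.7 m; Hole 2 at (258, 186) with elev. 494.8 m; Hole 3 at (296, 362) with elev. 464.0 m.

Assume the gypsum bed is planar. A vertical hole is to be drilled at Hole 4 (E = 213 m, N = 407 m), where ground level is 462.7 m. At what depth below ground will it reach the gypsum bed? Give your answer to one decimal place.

13.3 m

Let the plane be z = a·E + b·N + c.
Hole 2−Hole 1: −49a − 166b = 28.1;  Hole 3−Hole 1: −11a + 10b = −2.7.
Solving gives a = 0.07219, b = −0.19059.
Then c = 466.7 − a·307 − b·352 = 511.62.
At (213, 407): z_contact = 15.38 − 77.57 + 511.62 = 449.43 m.
Depth below ground = 462.7 − 449.43 = 13.3 m.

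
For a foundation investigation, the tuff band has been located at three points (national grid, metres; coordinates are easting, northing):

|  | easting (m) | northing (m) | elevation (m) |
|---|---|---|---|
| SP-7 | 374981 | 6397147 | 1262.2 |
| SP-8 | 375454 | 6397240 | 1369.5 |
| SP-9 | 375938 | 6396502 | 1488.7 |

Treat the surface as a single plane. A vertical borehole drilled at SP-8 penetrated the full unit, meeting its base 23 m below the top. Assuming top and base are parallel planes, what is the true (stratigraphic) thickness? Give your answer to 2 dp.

22.42 m

Two edge vectors: SP-7→SP-8 = (473, 93, 107.3), SP-7→SP-9 = (957, -645, 226.5).
Normal n = (SP-7→SP-8) × (SP-7→SP-9) = (90273, -4448.4, -394086).
So ∂z/∂easting = −n_x/n_z = 0.22907 and ∂z/∂northing = −n_y/n_z = −0.01129.
|∇z| = √(a²+b²) = 0.22935, so dip δ = arctan(0.22935) = 12.92°.
True thickness = vertical thickness × cos δ = 23 × cos 12.92° = 22.42 m.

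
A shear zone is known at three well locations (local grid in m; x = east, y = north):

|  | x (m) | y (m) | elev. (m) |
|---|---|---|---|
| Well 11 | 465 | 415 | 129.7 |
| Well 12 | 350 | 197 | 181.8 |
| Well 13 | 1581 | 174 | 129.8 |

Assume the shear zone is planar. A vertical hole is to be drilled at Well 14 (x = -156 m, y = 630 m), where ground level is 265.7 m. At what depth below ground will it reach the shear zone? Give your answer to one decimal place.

Two edge vectors: Well 11→Well 12 = (-115, -218, 52.1), Well 11→Well 13 = (1116, -241, 0.1).
Normal n = (Well 11→Well 12) × (Well 11→Well 13) = (12534.3, 58155.1, 271003).
So ∂z/∂x = −n_x/n_z = −0.046252 and ∂z/∂y = −n_y/n_z = −0.214592.
Intercept c from Well 11: 129.7 + 21.51 + 89.06 = 240.26.
At (-156, 630): z_contact = 7.22 − 135.19 + 240.26 = 112.28 m.
Depth below ground = 265.7 − 112.28 = 153.4 m.

153.4 m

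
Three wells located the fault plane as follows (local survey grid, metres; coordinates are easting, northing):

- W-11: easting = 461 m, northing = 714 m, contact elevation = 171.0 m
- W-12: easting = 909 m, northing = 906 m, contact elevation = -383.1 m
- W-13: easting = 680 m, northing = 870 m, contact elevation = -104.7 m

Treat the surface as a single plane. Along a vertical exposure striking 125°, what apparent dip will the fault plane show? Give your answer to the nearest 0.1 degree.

43.3°

Let the plane be z = a·easting + b·northing + c.
W-12−W-11: 448a + 192b = −554.1;  W-13−W-11: 219a + 156b = −275.7.
Solving gives a = −1.20349, b = −0.07779.
Unit vector along 125° is (sin 125°, cos 125°) = (0.8192, -0.5736).
Slope in that direction = a·(0.8192) + b·(-0.5736) = −0.94122.
Apparent dip = arctan|0.94122| = 43.3° (true dip is 50.3°, so apparent ≤ true as expected).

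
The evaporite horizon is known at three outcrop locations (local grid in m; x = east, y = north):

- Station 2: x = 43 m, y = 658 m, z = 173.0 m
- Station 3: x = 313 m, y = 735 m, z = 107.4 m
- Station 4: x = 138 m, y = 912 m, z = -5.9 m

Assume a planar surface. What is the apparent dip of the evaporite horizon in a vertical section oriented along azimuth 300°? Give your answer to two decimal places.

Let the plane be z = a·x + b·y + c.
Station 3−Station 2: 270a + 77b = −65.6;  Station 4−Station 2: 95a + 254b = −178.9.
Solving gives a = −0.04712, b = −0.68671.
Unit vector along 300° is (sin 300°, cos 300°) = (-0.8660, 0.5000).
Slope in that direction = a·(-0.8660) + b·(0.5000) = −0.30254.
Apparent dip = arctan|0.30254| = 16.83° (true dip is 34.5°, so apparent ≤ true as expected).

16.83°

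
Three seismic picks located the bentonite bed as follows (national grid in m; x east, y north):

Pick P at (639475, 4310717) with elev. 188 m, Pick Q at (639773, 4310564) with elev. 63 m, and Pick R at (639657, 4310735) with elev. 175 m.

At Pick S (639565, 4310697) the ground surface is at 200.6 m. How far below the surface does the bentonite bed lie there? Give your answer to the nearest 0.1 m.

35.5 m

Two edge vectors: Pick P→Pick Q = (298, -153, -125), Pick P→Pick R = (182, 18, -13).
Normal n = (Pick P→Pick Q) × (Pick P→Pick R) = (4239, -18876, 33210).
So ∂z/∂x = −n_x/n_z = −0.127642276 and ∂z/∂y = −n_y/n_z = 0.568383017.
Intercept c from Pick P: 188 + 81624.04 − 2450138.33 = −2368326.29.
At (639565, 4310697): z_contact = −81635.53 + 2450126.97 − 2368326.29 = 165.14 m.
Depth below ground = 200.6 − 165.14 = 35.5 m.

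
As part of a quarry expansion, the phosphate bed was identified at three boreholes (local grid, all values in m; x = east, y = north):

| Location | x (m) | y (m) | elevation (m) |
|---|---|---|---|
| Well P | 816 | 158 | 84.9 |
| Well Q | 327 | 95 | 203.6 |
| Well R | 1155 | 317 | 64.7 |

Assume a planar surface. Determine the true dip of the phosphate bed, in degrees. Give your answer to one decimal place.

31.9°

Two edge vectors: Well P→Well Q = (-489, -63, 118.7), Well P→Well R = (339, 159, -20.2).
Normal n = (Well P→Well Q) × (Well P→Well R) = (-17600.7, 30361.5, -56394).
So ∂z/∂x = −n_x/n_z = −0.31210 and ∂z/∂y = −n_y/n_z = 0.53838.
Gradient magnitude |∇z| = √(a² + b²) = √(0.09741 + 0.28985) = 0.62230.
True dip = arctan(0.62230) = 31.9°, dipping toward SSE (azimuth ≈ 150°).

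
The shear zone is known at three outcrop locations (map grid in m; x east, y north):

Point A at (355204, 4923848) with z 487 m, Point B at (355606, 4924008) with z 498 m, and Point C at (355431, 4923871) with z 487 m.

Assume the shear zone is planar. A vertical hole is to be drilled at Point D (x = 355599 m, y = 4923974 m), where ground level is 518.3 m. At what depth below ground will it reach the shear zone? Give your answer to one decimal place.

23.4 m

Let the plane be z = a·x + b·y + c.
Point B−Point A: 402a + 160b = 11;  Point C−Point A: 227a + 23b = 0.
Solving gives a = −0.009344759, b = 0.092228707.
Then c = 487 − a·355204 − b·4923848 = −450313.84.
At (355599, 4923974): z_contact = −3322.99 + 454131.75 − 450313.84 = 494.93 m.
Depth below ground = 518.3 − 494.93 = 23.4 m.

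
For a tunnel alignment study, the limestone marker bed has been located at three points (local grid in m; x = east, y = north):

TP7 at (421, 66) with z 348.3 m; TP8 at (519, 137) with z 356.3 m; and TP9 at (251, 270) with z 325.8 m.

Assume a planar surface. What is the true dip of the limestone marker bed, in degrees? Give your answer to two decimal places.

5.94°

Two edge vectors: TP7→TP8 = (98, 71, 8), TP7→TP9 = (-170, 204, -22.5).
Normal n = (TP7→TP8) × (TP7→TP9) = (-3229.5, 845, 32062).
So ∂z/∂x = −n_x/n_z = 0.10073 and ∂z/∂y = −n_y/n_z = −0.02636.
Gradient magnitude |∇z| = √(a² + b²) = √(0.01015 + 0.00069) = 0.10412.
True dip = arctan(0.10412) = 5.94°, dipping toward WNW (azimuth ≈ 285°).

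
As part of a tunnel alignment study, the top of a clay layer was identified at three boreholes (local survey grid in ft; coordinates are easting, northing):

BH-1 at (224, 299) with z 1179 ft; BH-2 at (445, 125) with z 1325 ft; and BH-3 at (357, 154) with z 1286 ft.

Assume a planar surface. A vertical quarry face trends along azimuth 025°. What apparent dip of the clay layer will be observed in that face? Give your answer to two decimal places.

Let the plane be z = a·easting + b·northing + c.
BH-2−BH-1: 221a − 174b = 146;  BH-3−BH-1: 133a − 145b = 107.
Solving gives a = 0.28664, b = −0.47501.
Unit vector along 025° is (sin 25°, cos 25°) = (0.4226, 0.9063).
Slope in that direction = a·(0.4226) + b·(0.9063) = −0.30936.
Apparent dip = arctan|0.30936| = 17.19° (true dip is 29.0°, so apparent ≤ true as expected).

17.19°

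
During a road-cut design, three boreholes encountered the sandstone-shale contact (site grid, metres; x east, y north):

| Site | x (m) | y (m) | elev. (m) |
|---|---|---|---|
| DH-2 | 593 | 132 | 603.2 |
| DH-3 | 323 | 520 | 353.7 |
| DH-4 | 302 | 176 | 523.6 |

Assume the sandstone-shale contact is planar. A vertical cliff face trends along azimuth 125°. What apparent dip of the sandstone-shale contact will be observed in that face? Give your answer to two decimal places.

24.30°

Let the plane be z = a·x + b·y + c.
DH-3−DH-2: −270a + 388b = −249.5;  DH-4−DH-2: −291a + 44b = −79.6.
Solving gives a = 0.19704, b = −0.50592.
Unit vector along 125° is (sin 125°, cos 125°) = (0.8192, -0.5736).
Slope in that direction = a·(0.8192) + b·(-0.5736) = 0.45159.
Apparent dip = arctan|0.45159| = 24.30° (true dip is 28.5°, so apparent ≤ true as expected).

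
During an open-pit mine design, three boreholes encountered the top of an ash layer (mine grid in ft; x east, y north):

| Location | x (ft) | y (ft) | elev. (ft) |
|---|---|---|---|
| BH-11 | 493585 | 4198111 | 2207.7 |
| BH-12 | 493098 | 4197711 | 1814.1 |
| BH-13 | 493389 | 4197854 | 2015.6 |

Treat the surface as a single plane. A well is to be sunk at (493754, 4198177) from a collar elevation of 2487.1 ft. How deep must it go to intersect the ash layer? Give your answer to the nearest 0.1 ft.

168.4 ft

Two edge vectors: BH-11→BH-12 = (-487, -400, -393.6), BH-11→BH-13 = (-196, -257, -192.1).
Normal n = (BH-11→BH-12) × (BH-11→BH-13) = (-24315.2, -16407.1, 46759).
So ∂z/∂x = −n_x/n_z = 0.520011121 and ∂z/∂y = −n_y/n_z = 0.350886460.
Intercept c from BH-11: 2207.7 − 256669.69 − 1473060.31 = −1727522.30.
At (493754, 4198177): z_contact = 256757.57 + 1473083.47 − 1727522.30 = 2318.74 ft.
Depth below ground = 2487.1 − 2318.74 = 168.4 ft.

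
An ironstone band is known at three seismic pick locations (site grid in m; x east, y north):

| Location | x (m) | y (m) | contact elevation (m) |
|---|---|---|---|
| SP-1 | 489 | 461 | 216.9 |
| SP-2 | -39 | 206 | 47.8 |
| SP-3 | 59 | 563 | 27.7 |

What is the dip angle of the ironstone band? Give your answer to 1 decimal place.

Let the plane be z = a·x + b·y + c.
SP-2−SP-1: −528a − 255b = −169.1;  SP-3−SP-1: −430a + 102b = −189.2.
Solving gives a = 0.40056, b = −0.16626.
Gradient magnitude |∇z| = √(a² + b²) = √(0.16045 + 0.02764) = 0.43370.
True dip = arctan(0.43370) = 23.4°, dipping toward WNW (azimuth ≈ 293°).

23.4°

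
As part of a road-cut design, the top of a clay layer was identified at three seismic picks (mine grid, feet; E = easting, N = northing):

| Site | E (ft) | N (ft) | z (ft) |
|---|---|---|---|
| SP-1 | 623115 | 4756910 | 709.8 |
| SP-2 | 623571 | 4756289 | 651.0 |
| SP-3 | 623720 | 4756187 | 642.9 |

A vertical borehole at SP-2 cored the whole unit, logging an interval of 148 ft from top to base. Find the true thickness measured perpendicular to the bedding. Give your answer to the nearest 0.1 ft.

Let the plane be z = a·E + b·N + c.
SP-2−SP-1: 456a − 621b = −58.8;  SP-3−SP-1: 605a − 723b = −66.9.
Solving gives a = 0.02102, b = 0.11012.
|∇z| = √(a²+b²) = 0.11211, so dip δ = arctan(0.11211) = 6.40°.
True thickness = vertical thickness × cos δ = 148 × cos 6.40° = 147.1 ft.

147.1 ft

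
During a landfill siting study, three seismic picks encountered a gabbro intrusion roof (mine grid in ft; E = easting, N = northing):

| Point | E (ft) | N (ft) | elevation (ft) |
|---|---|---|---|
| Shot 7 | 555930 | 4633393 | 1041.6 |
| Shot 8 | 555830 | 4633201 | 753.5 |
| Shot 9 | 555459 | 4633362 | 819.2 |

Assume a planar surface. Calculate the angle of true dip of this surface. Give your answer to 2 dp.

53.58°

Two edge vectors: Shot 7→Shot 8 = (-100, -192, -288.1), Shot 7→Shot 9 = (-471, -31, -222.4).
Normal n = (Shot 7→Shot 8) × (Shot 7→Shot 9) = (33769.7, 113455.1, -87332).
So ∂z/∂E = −n_x/n_z = 0.38668 and ∂z/∂N = −n_y/n_z = 1.29912.
Gradient magnitude |∇z| = √(a² + b²) = √(0.14952 + 1.68772) = 1.35545.
True dip = arctan(1.35545) = 53.58°, dipping toward SSW (azimuth ≈ 197°).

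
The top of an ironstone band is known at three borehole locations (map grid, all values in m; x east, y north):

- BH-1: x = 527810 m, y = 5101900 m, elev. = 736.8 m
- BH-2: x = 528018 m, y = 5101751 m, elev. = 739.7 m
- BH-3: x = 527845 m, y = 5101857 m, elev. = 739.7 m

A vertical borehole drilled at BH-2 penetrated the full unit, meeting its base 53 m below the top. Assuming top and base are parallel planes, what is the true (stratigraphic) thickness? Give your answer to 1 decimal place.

Two edge vectors: BH-1→BH-2 = (208, -149, 2.9), BH-1→BH-3 = (35, -43, 2.9).
Normal n = (BH-1→BH-2) × (BH-1→BH-3) = (-307.4, -501.7, -3729).
So ∂z/∂x = −n_x/n_z = −0.08243 and ∂z/∂y = −n_y/n_z = −0.13454.
|∇z| = √(a²+b²) = 0.15779, so dip δ = arctan(0.15779) = 8.97°.
True thickness = vertical thickness × cos δ = 53 × cos 8.97° = 52.4 m.

52.4 m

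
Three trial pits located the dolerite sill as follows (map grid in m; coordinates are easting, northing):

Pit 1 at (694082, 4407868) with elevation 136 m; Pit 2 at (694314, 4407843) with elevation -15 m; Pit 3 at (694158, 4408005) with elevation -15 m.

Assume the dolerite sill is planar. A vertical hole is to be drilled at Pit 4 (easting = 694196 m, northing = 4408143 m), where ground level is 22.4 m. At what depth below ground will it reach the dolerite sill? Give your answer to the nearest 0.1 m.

Let the plane be z = a·easting + b·northing + c.
Pit 2−Pit 1: 232a − 25b = −151;  Pit 3−Pit 1: 76a + 137b = −151.
Solving gives a = −0.726220164, b = −0.699323121.
Then c = 136 − a·694082 − b·4407868 = 3586716.35.
At (694196, 4408143): z_contact = −504139.13 − 3082716.32 + 3586716.35 = -139.10 m.
Depth below ground = 22.4 − (-139.10) = 161.5 m.

161.5 m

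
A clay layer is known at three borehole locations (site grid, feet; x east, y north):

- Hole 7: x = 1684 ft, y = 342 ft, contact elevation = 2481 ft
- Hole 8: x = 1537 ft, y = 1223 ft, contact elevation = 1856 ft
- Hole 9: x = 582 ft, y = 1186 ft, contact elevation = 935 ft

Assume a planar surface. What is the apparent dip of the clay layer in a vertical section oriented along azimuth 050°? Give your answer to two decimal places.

Two edge vectors: Hole 7→Hole 8 = (-147, 881, -625), Hole 7→Hole 9 = (-1102, 844, -1546).
Normal n = (Hole 7→Hole 8) × (Hole 7→Hole 9) = (-834526, 461488, 846794).
So ∂z/∂x = −n_x/n_z = 0.98551 and ∂z/∂y = −n_y/n_z = −0.54498.
Unit vector along 050° is (sin 50°, cos 50°) = (0.7660, 0.6428).
Slope in that direction = a·(0.7660) + b·(0.6428) = 0.40464.
Apparent dip = arctan|0.40464| = 22.03° (true dip is 48.4°, so apparent ≤ true as expected).

22.03°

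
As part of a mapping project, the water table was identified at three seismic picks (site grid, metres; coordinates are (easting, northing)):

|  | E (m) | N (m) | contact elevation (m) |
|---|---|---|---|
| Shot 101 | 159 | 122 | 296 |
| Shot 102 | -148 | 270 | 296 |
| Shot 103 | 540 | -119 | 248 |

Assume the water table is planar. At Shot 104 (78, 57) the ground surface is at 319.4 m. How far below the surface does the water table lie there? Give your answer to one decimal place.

Let the plane be z = a·E + b·N + c.
Shot 102−Shot 101: −307a + 148b = 0;  Shot 103−Shot 101: 381a − 241b = −48.
Solving gives a = 0.40366, b = 0.83732.
Then c = 296 − a·159 − b·122 = 129.67.
At (78, 57): z_contact = 31.49 + 47.73 + 129.67 = 208.88 m.
Depth below ground = 319.4 − 208.88 = 110.5 m.

110.5 m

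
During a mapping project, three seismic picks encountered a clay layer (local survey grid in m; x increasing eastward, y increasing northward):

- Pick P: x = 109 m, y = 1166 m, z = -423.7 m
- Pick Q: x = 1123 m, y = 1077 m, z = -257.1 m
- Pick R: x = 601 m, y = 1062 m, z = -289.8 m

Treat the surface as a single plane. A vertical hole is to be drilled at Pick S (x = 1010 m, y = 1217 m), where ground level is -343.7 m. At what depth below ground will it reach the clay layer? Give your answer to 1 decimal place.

Two edge vectors: Pick P→Pick Q = (1014, -89, 166.6), Pick P→Pick R = (492, -104, 133.9).
Normal n = (Pick P→Pick Q) × (Pick P→Pick R) = (5409.3, -53807.4, -61668).
So ∂z/∂x = −n_x/n_z = 0.087716 and ∂z/∂y = −n_y/n_z = −0.872534.
Intercept c from Pick P: -423.7 − 9.56 + 1017.37 = 584.11.
At (1010, 1217): z_contact = 88.59 − 1061.87 + 584.11 = -389.17 m.
Depth below ground = -343.7 − (-389.17) = 45.5 m.

45.5 m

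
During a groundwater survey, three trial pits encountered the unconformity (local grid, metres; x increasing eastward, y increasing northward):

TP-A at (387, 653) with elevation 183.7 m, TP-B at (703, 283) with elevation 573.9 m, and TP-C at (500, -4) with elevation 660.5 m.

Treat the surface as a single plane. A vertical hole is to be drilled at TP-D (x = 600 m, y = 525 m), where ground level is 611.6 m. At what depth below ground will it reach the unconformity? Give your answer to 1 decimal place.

242.9 m

Let the plane be z = a·x + b·y + c.
TP-B−TP-A: 316a − 370b = 390.2;  TP-C−TP-A: 113a − 657b = 476.8.
Solving gives a = 0.48217, b = −0.64279.
Then c = 183.7 − a·387 − b·653 = 416.84.
At (600, 525): z_contact = 289.30 − 337.47 + 416.84 = 368.68 m.
Depth below ground = 611.6 − 368.68 = 242.9 m.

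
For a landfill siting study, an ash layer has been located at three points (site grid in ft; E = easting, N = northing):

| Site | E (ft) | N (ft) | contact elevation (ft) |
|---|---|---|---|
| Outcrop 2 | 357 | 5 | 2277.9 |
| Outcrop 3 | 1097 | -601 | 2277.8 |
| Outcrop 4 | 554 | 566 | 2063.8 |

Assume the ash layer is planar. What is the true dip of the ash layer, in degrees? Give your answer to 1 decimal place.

Two edge vectors: Outcrop 2→Outcrop 3 = (740, -606, -0.1), Outcrop 2→Outcrop 4 = (197, 561, -214.1).
Normal n = (Outcrop 2→Outcrop 3) × (Outcrop 2→Outcrop 4) = (129800.7, 158414.3, 534522).
So ∂z/∂E = −n_x/n_z = −0.24284 and ∂z/∂N = −n_y/n_z = −0.29637.
Gradient magnitude |∇z| = √(a² + b²) = √(0.05897 + 0.08783) = 0.38315.
True dip = arctan(0.38315) = 21.0°, dipping toward NE (azimuth ≈ 039°).

21.0°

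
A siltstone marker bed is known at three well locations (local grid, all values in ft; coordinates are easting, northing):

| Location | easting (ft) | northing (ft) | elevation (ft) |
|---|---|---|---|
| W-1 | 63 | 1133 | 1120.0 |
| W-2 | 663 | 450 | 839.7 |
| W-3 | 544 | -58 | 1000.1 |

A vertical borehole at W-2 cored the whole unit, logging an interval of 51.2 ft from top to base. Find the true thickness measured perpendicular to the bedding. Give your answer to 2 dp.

Let the plane be z = a·easting + b·northing + c.
W-2−W-1: 600a − 683b = −280.3;  W-3−W-1: 481a − 1191b = −119.9.
Solving gives a = −0.65258, b = −0.16288.
|∇z| = √(a²+b²) = 0.67260, so dip δ = arctan(0.67260) = 33.92°.
True thickness = vertical thickness × cos δ = 51.2 × cos 33.92° = 42.48 ft.

42.48 ft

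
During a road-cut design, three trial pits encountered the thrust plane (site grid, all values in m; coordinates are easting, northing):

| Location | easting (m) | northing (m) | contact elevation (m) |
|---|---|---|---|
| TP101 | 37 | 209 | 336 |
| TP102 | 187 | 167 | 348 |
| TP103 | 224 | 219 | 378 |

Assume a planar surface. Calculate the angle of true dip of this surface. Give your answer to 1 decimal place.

Two edge vectors: TP101→TP102 = (150, -42, 12), TP101→TP103 = (187, 10, 42).
Normal n = (TP101→TP102) × (TP101→TP103) = (-1884, -4056, 9354).
So ∂z/∂easting = −n_x/n_z = 0.20141 and ∂z/∂northing = −n_y/n_z = 0.43361.
Gradient magnitude |∇z| = √(a² + b²) = √(0.04057 + 0.18802) = 0.47811.
True dip = arctan(0.47811) = 25.6°, dipping toward SSW (azimuth ≈ 205°).

25.6°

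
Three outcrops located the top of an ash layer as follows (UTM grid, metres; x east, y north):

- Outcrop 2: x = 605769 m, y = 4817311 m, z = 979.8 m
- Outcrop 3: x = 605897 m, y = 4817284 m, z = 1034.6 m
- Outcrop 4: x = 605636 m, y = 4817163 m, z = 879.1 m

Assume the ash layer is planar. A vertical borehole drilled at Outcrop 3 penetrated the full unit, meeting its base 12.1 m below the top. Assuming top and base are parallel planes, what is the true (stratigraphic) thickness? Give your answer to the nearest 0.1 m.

10.6 m

Let the plane be z = a·x + b·y + c.
Outcrop 3−Outcrop 2: 128a − 27b = 54.8;  Outcrop 4−Outcrop 2: −133a − 148b = −100.7.
Solving gives a = 0.48055, b = 0.24856.
|∇z| = √(a²+b²) = 0.54103, so dip δ = arctan(0.54103) = 28.41°.
True thickness = vertical thickness × cos δ = 12.1 × cos 28.41° = 10.6 m.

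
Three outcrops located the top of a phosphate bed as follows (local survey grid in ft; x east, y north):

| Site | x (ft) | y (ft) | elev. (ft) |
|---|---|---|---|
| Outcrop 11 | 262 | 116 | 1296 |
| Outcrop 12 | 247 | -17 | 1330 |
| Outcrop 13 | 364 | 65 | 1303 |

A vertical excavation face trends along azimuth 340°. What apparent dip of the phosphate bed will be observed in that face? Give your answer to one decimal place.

Two edge vectors: Outcrop 11→Outcrop 12 = (-15, -133, 34), Outcrop 11→Outcrop 13 = (102, -51, 7).
Normal n = (Outcrop 11→Outcrop 12) × (Outcrop 11→Outcrop 13) = (803, 3573, 14331).
So ∂z/∂x = −n_x/n_z = −0.05603 and ∂z/∂y = −n_y/n_z = −0.24932.
Unit vector along 340° is (sin 340°, cos 340°) = (-0.3420, 0.9397).
Slope in that direction = a·(-0.3420) + b·(0.9397) = −0.21512.
Apparent dip = arctan|0.21512| = 12.1° (true dip is 14.3°, so apparent ≤ true as expected).

12.1°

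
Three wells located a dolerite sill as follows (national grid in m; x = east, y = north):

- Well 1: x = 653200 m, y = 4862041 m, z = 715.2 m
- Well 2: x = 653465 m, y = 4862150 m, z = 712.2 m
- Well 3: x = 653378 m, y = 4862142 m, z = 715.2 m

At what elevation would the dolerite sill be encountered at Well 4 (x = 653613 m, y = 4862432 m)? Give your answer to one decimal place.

726.6 m

Let the plane be z = a·x + b·y + c.
Well 2−Well 1: 265a + 109b = −3;  Well 3−Well 1: 178a + 101b = 0.
Solving gives a = −0.041151704, b = 0.072524786.
Then c = 715.2 − a·653200 − b·4862041 = −325022.99.
At (653613, 4862432): z = −26897.3 + 352646.8 − 325022.99 = 726.6 m.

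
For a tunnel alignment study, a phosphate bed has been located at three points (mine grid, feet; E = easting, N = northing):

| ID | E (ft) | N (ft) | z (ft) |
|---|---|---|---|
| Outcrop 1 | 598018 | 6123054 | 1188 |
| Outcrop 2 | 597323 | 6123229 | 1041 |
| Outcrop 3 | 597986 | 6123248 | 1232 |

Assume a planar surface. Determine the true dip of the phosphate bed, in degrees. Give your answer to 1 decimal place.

21.4°

Let the plane be z = a·E + b·N + c.
Outcrop 2−Outcrop 1: −695a + 175b = −147;  Outcrop 3−Outcrop 1: −32a + 194b = 44.
Solving gives a = 0.28026, b = 0.27303.
Gradient magnitude |∇z| = √(a² + b²) = √(0.07855 + 0.07455) = 0.39127.
True dip = arctan(0.39127) = 21.4°, dipping toward SW (azimuth ≈ 226°).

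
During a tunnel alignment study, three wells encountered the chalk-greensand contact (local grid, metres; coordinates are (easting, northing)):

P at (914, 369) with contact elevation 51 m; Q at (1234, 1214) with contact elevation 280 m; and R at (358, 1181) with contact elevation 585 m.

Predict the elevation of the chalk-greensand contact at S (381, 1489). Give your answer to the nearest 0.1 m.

702.5 m

Two edge vectors: P→Q = (320, 845, 229), P→R = (-556, 812, 534).
Normal n = (P→Q) × (P→R) = (265282, -298204, 729660).
So ∂z/∂E = −n_x/n_z = −0.363569 and ∂z/∂N = −n_y/n_z = 0.408689.
Intercept c from P: 51 + 332.30 − 150.81 = 232.50.
At (381, 1489): z = −138.5 + 608.5 + 232.50 = 702.5 m.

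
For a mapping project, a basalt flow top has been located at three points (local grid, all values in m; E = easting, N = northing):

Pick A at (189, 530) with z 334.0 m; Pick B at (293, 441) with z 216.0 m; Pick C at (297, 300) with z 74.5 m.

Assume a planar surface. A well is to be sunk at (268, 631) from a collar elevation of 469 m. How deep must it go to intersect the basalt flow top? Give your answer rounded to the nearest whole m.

57 m

Let the plane be z = a·E + b·N + c.
Pick B−Pick A: 104a − 89b = −118;  Pick C−Pick A: 108a − 230b = −259.5.
Solving gives a = −0.28267, b = 0.99553.
Then c = 334 − a·189 − b·530 = −140.20.
At (268, 631): z_contact = −75.8 + 628.2 − 140.20 = 412.2 m.
Depth below ground = 469 − 412.2 = 57 m.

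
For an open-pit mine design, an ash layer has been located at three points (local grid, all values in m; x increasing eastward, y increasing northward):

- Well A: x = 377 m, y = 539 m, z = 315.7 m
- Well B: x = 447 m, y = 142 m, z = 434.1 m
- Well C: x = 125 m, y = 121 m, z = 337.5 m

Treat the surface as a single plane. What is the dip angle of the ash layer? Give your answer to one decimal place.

Let the plane be z = a·x + b·y + c.
Well B−Well A: 70a − 397b = 118.4;  Well C−Well A: −252a − 418b = 21.8.
Solving gives a = 0.31582, b = −0.24255.
Gradient magnitude |∇z| = √(a² + b²) = √(0.09974 + 0.05883) = 0.39821.
True dip = arctan(0.39821) = 21.7°, dipping toward NW (azimuth ≈ 308°).

21.7°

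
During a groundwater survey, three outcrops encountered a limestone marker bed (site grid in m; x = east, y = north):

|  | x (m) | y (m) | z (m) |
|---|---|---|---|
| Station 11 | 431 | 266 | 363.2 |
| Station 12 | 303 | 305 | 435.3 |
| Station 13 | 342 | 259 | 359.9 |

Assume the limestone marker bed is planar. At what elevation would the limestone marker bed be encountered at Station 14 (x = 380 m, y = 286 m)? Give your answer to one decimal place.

Let the plane be z = a·x + b·y + c.
Station 12−Station 11: −128a + 39b = 72.1;  Station 13−Station 11: −89a − 7b = −3.3.
Solving gives a = −0.08610, b = 1.56613.
Then c = 363.2 − a·431 − b·266 = −16.28.
At (380, 286): z = −32.7 + 447.9 − 16.28 = 398.9 m.

398.9 m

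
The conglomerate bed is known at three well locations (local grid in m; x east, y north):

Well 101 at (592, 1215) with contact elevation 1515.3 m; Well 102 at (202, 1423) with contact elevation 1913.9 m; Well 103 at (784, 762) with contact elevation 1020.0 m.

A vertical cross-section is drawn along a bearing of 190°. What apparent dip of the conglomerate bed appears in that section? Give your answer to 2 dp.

36.56°

Let the plane be z = a·x + b·y + c.
Well 102−Well 101: −390a + 208b = 398.6;  Well 103−Well 101: 192a − 453b = −495.3.
Solving gives a = −0.56711, b = 0.85301.
Unit vector along 190° is (sin 190°, cos 190°) = (-0.1736, -0.9848).
Slope in that direction = a·(-0.1736) + b·(-0.9848) = −0.74158.
Apparent dip = arctan|0.74158| = 36.56° (true dip is 45.7°, so apparent ≤ true as expected).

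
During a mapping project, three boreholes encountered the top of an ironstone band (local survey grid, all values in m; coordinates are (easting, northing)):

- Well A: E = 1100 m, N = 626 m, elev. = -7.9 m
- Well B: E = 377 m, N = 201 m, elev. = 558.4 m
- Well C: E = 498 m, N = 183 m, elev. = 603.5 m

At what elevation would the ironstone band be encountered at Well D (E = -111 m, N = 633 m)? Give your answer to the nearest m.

Let the plane be z = a·E + b·N + c.
Well B−Well A: −723a − 425b = 566.3;  Well C−Well A: −602a − 443b = 611.4.
Solving gives a = 0.13927, b = −1.56938.
Then c = -7.9 − a·1100 − b·626 = 821.34.
At (-111, 633): z = −15.5 − 993.4 + 821.34 = -187.5 m.

-188 m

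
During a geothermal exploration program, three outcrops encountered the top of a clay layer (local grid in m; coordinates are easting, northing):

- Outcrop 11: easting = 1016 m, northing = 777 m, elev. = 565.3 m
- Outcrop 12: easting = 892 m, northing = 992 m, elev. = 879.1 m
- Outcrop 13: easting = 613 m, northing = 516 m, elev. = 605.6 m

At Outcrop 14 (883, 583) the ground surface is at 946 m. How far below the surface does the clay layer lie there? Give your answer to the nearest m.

Two edge vectors: Outcrop 11→Outcrop 12 = (-124, 215, 313.8), Outcrop 11→Outcrop 13 = (-403, -261, 40.3).
Normal n = (Outcrop 11→Outcrop 12) × (Outcrop 11→Outcrop 13) = (90566.3, -121464.2, 119009).
So ∂z/∂easting = −n_x/n_z = −0.76100 and ∂z/∂northing = −n_y/n_z = 1.02063.
Intercept c from Outcrop 11: 565.3 + 773.18 − 793.03 = 545.45.
At (883, 583): z_contact = −672.0 + 595.0 + 545.45 = 468.5 m.
Depth below ground = 946 − 468.5 = 477 m.

477 m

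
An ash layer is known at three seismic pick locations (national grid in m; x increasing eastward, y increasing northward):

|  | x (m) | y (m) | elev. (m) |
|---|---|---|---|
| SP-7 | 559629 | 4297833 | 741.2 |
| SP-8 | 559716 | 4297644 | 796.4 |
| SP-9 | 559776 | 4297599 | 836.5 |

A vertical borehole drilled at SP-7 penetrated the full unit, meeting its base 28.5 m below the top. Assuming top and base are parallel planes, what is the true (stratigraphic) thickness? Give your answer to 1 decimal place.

Let the plane be z = a·x + b·y + c.
SP-8−SP-7: 87a − 189b = 55.2;  SP-9−SP-7: 147a − 234b = 95.3.
Solving gives a = 0.68618, b = 0.02380.
|∇z| = √(a²+b²) = 0.68659, so dip δ = arctan(0.68659) = 34.47°.
True thickness = vertical thickness × cos δ = 28.5 × cos 34.47° = 23.5 m.

23.5 m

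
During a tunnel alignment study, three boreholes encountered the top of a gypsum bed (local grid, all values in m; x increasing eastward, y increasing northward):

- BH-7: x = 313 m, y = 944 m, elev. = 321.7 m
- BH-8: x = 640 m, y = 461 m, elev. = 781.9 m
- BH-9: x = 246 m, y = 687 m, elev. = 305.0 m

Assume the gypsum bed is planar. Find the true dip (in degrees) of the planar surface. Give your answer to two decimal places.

47.91°

Two edge vectors: BH-7→BH-8 = (327, -483, 460.2), BH-7→BH-9 = (-67, -257, -16.7).
Normal n = (BH-7→BH-8) × (BH-7→BH-9) = (126337.5, -25372.5, -116400).
So ∂z/∂x = −n_x/n_z = 1.08537 and ∂z/∂y = −n_y/n_z = −0.21798.
Gradient magnitude |∇z| = √(a² + b²) = √(1.17804 + 0.04751) = 1.10705.
True dip = arctan(1.10705) = 47.91°, dipping toward WNW (azimuth ≈ 281°).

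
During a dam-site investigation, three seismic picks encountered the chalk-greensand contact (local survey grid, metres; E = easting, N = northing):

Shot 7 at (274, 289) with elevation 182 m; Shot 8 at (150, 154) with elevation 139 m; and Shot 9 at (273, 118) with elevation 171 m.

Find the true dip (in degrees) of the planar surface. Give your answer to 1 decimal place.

Two edge vectors: Shot 7→Shot 8 = (-124, -135, -43), Shot 7→Shot 9 = (-1, -171, -11).
Normal n = (Shot 7→Shot 8) × (Shot 7→Shot 9) = (-5868, -1321, 21069).
So ∂z/∂E = −n_x/n_z = 0.27851 and ∂z/∂N = −n_y/n_z = 0.06270.
Gradient magnitude |∇z| = √(a² + b²) = √(0.07757 + 0.00393) = 0.28548.
True dip = arctan(0.28548) = 15.9°, dipping toward WSW (azimuth ≈ 257°).

15.9°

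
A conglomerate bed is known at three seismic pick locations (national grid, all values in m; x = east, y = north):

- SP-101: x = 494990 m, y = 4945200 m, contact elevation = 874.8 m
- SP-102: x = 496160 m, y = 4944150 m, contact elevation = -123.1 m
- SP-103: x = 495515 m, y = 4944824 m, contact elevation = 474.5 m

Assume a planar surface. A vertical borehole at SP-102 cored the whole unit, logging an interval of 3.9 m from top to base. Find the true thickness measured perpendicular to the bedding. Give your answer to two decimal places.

3.28 m

Two edge vectors: SP-101→SP-102 = (1170, -1050, -997.9), SP-101→SP-103 = (525, -376, -400.3).
Normal n = (SP-101→SP-102) × (SP-101→SP-103) = (45104.6, -55546.5, 111330).
So ∂z/∂x = −n_x/n_z = −0.40514 and ∂z/∂y = −n_y/n_z = 0.49894.
|∇z| = √(a²+b²) = 0.64271, so dip δ = arctan(0.64271) = 32.73°.
True thickness = vertical thickness × cos δ = 3.9 × cos 32.73° = 3.28 m.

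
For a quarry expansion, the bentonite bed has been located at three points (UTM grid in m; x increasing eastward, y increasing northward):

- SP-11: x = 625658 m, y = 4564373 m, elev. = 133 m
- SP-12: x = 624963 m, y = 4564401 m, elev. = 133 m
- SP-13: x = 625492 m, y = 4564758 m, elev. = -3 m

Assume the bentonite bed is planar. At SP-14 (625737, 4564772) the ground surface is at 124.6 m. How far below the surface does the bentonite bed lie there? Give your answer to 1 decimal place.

136.2 m

Let the plane be z = a·x + b·y + c.
SP-12−SP-11: −695a + 28b = 0;  SP-13−SP-11: −166a + 385b = −136.
Solving gives a = −0.014483107, b = −0.359491418.
Then c = 133 − a·625658 − b·4564373 = 1650047.39.
At (625737, 4564772): z_contact = −9062.62 − 1640996.36 + 1650047.39 = -11.58 m.
Depth below ground = 124.6 − (-11.58) = 136.2 m.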